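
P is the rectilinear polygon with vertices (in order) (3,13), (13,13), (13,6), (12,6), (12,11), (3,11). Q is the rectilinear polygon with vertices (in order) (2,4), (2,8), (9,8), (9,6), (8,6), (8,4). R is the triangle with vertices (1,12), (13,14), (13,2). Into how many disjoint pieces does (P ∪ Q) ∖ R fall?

(P ∪ Q) ∖ R splits into 2 disjoint pieces (area 1.3333, area 22).

2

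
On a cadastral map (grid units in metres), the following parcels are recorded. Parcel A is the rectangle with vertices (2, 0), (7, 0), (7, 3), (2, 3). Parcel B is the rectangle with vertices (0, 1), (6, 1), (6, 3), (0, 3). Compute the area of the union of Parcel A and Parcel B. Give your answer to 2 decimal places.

19.00

By inclusion–exclusion:
Individual areas: |Parcel A| = 15, |Parcel B| = 12.
|Parcel A∩Parcel B|: x∈[2,6], y∈[1,3] → 4·2 = 8.
|Parcel A ∪ Parcel B| = 27 − 8 = 19.00.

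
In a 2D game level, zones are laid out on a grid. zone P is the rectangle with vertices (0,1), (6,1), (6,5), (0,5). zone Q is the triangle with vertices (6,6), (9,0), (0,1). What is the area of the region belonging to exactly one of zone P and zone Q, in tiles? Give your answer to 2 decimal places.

|zone P| = 24, |zone Q| = 25.5, |zone P∩zone Q| = 14.4.
|zone P △ zone Q| = |zone P| + |zone Q| − 2·|zone P∩zone Q| = 24 + 25.5 − 28.8 = 20.70.

20.70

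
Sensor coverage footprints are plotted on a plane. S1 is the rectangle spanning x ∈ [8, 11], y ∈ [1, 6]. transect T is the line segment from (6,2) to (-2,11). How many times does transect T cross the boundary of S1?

The segment lies entirely outside S1 and never meets its boundary.

0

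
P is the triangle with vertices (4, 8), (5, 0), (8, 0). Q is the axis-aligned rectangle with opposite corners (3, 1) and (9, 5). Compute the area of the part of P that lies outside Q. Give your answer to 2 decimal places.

4.50

|P| = 12, |P∩Q| = 7.5.
|P ∖ Q| = |P| − |P∩Q| = 12 − 7.5 = 4.50.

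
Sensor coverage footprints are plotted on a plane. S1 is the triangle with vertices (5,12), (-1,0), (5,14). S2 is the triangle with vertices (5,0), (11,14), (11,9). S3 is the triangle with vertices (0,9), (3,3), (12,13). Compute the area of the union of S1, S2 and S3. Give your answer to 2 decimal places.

59.03

By inclusion–exclusion:
Individual areas: |S1| = 6, |S2| = 15, |S3| = 42.
|S1∩S2| = 0.
|S1∩S3| = 2.5921.
|S2∩S3| = 1.3788.
|S1∩S2∩S3| = 0.
|S1 ∪ S2 ∪ S3| = 63 − 3.9709 + 0 = 59.03.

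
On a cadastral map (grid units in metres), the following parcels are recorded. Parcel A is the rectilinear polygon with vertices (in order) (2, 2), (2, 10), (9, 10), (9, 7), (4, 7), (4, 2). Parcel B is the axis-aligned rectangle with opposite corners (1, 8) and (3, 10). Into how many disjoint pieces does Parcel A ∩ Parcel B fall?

Parcel A ∩ Parcel B is a single connected region.

1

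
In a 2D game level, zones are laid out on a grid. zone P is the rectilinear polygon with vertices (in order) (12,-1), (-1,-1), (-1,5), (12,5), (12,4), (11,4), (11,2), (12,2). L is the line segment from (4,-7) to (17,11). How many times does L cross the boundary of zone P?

The segment meets the boundary at (12,4.077), (11.944,4), (11,2.692), (8.333,-1).

4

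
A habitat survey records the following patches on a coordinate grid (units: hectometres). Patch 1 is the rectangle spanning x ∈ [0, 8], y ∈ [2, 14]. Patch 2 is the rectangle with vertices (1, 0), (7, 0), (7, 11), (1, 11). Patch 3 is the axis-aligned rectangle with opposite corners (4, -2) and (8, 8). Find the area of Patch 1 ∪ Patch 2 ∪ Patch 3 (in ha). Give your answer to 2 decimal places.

118.00

By inclusion–exclusion:
Individual areas: |Patch 1| = 96, |Patch 2| = 66, |Patch 3| = 40.
|Patch 1∩Patch 2|: x∈[1,7], y∈[2,11] → 6·9 = 54.
|Patch 1∩Patch 3|: x∈[4,8], y∈[2,8] → 4·6 = 24.
|Patch 2∩Patch 3|: x∈[4,7], y∈[0,8] → 3·8 = 24.
|Patch 1∩Patch 2∩Patch 3| = 18.
|Patch 1 ∪ Patch 2 ∪ Patch 3| = 202 − 102 + 18 = 118.00.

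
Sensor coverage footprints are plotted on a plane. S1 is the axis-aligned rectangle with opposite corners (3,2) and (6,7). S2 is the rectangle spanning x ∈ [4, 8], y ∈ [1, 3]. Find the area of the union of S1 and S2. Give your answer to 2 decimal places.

By inclusion–exclusion:
Individual areas: |S1| = 15, |S2| = 8.
|S1∩S2|: x∈[4,6], y∈[2,3] → 2·1 = 2.
|S1 ∪ S2| = 23 − 2 = 21.00.

21.00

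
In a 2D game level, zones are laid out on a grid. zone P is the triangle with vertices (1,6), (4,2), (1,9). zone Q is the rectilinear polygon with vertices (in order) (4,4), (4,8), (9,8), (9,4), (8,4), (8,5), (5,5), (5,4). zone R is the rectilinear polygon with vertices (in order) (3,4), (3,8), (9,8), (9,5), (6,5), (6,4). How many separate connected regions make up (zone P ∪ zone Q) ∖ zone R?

2

(zone P ∪ zone Q) ∖ zone R splits into 2 disjoint pieces (area 4.4762, area 1).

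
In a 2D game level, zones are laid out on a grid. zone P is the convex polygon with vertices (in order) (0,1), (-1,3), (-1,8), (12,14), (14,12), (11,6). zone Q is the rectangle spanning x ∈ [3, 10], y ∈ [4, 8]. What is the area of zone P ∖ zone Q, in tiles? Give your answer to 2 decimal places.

|zone P| = 101.5, |zone P∩zone Q| = 25.3727.
|zone P ∖ zone Q| = |zone P| − |zone P∩zone Q| = 101.5 − 25.3727 = 76.13.

76.13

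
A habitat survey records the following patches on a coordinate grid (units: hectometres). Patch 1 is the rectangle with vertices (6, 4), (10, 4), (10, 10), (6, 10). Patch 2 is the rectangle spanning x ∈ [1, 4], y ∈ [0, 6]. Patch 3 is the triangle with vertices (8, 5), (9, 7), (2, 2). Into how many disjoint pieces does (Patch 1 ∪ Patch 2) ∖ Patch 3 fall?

(Patch 1 ∪ Patch 2) ∖ Patch 3 splits into 2 disjoint pieces (area 21.2143, area 17.5714).

2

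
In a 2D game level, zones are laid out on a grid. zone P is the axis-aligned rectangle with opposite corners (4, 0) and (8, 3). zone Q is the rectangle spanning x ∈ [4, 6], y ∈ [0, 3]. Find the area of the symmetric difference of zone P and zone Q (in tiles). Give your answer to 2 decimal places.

6.00

|zone P∩zone Q|: x∈[4,6], y∈[0,3] → 2·3 = 6.
|zone P △ zone Q| = |zone P| + |zone Q| − 2·|zone P∩zone Q| = 12 + 6 − 12 = 6.00.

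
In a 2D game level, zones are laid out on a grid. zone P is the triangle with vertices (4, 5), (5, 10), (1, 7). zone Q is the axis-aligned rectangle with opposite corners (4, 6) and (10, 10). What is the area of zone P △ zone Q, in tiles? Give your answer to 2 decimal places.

|zone P| = 8.5, |zone Q| = 24, |zone P∩zone Q| = 2.025.
|zone P △ zone Q| = |zone P| + |zone Q| − 2·|zone P∩zone Q| = 8.5 + 24 − 4.05 = 28.45.

28.45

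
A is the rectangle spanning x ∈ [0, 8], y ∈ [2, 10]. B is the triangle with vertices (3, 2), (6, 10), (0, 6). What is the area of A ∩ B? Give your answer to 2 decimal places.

The intersection is the polygon with vertices (3,2), (0,6), (6,10).
By the shoelace formula its area is 18.00.

18.00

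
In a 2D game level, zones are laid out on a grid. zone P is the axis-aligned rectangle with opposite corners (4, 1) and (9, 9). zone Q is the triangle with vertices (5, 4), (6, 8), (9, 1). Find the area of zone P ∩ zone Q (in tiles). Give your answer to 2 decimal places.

The intersection is the polygon with vertices (6,8), (9,1), (5,4).
By the shoelace formula its area is 9.50.

9.50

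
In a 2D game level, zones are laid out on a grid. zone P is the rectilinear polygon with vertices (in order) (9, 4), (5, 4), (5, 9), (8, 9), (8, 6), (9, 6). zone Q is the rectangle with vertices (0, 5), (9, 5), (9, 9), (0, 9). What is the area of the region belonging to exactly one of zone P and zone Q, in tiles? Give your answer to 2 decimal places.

27.00

|zone P| = 17, |zone Q| = 36, |zone P∩zone Q| = 13.
|zone P △ zone Q| = |zone P| + |zone Q| − 2·|zone P∩zone Q| = 17 + 36 − 26 = 27.00.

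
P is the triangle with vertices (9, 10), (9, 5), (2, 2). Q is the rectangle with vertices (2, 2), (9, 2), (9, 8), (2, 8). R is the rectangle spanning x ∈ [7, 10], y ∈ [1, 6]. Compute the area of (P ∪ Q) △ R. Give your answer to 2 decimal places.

42.75

|P ∪ Q| = 43.75.
|(P ∪ Q) ∩ R| = 8.
|(P ∪ Q) △ R| = 43.75 + 15 − 16 = 42.75.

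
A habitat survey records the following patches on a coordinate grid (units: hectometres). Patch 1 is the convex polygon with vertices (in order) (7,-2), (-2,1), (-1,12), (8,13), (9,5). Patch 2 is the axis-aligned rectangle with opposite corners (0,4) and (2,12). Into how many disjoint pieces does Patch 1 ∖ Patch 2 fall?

Patch 1 ∖ Patch 2 is a single connected region.

1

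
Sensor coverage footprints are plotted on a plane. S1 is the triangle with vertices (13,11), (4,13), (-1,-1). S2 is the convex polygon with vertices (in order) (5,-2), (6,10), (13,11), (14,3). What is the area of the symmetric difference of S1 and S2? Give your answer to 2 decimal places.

|S1| = 68, |S2| = 80, |S1∩S2| = 18.6218.
|S1 △ S2| = |S1| + |S2| − 2·|S1∩S2| = 68 + 80 − 37.2436 = 110.76.

110.76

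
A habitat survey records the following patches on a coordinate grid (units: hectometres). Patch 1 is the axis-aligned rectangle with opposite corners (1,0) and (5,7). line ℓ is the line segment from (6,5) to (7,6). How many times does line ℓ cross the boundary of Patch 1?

0

The segment lies entirely outside Patch 1 and never meets its boundary.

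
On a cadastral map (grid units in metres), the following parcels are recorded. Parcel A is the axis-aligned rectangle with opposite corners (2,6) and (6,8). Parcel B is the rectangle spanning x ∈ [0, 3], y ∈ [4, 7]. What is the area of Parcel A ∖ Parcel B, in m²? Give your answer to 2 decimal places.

|Parcel A∩Parcel B|: x∈[2,3], y∈[6,7] → 1·1 = 1.
|Parcel A| = 8.
|Parcel A ∖ Parcel B| = |Parcel A| − |Parcel A∩Parcel B| = 8 − 1 = 7.00.

7.00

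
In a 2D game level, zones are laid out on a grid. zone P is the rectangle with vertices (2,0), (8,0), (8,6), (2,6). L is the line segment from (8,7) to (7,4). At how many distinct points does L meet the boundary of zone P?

1

The segment meets the boundary at (7.667,6).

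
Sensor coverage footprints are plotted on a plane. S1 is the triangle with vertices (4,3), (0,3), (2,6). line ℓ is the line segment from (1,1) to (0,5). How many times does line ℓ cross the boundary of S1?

2

The segment meets the boundary at (0.364,3.545), (0.5,3).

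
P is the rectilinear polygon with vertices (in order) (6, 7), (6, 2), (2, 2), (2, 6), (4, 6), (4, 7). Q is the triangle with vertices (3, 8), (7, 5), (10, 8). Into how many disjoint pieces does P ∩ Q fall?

1

P ∩ Q is a single connected region.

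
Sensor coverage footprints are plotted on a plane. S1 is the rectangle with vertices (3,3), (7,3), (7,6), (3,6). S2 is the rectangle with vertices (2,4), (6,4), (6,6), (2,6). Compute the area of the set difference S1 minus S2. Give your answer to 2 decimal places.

6.00

|S1∩S2|: x∈[3,6], y∈[4,6] → 3·2 = 6.
|S1| = 12.
|S1 ∖ S2| = |S1| − |S1∩S2| = 12 − 6 = 6.00.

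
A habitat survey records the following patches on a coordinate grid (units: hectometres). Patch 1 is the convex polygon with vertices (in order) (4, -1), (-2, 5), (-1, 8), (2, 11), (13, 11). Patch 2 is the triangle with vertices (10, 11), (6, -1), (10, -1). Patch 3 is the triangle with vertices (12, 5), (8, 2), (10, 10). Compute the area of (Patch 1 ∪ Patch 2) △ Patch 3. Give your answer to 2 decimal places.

115.85

|Patch 1 ∪ Patch 2| = 118.2.
|(Patch 1 ∪ Patch 2) ∩ Patch 3| = 7.6739.
|(Patch 1 ∪ Patch 2) △ Patch 3| = 118.2 + 13 − 15.3478 = 115.85.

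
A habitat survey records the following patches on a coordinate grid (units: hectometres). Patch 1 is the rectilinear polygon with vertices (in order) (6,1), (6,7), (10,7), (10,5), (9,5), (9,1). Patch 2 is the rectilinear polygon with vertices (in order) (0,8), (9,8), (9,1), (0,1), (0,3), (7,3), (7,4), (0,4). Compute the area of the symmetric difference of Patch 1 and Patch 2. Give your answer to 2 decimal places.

|Patch 1| = 20, |Patch 2| = 56, |Patch 1∩Patch 2| = 17.
|Patch 1 △ Patch 2| = |Patch 1| + |Patch 2| − 2·|Patch 1∩Patch 2| = 20 + 56 − 34 = 42.00.

42.00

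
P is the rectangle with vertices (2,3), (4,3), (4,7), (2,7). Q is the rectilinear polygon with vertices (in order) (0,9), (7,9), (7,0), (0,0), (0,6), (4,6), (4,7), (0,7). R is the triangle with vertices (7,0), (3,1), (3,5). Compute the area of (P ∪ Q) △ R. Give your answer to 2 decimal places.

53.00

|P ∪ Q| = 61.
|(P ∪ Q) ∩ R| = 8.
|(P ∪ Q) △ R| = 61 + 8 − 16 = 53.00.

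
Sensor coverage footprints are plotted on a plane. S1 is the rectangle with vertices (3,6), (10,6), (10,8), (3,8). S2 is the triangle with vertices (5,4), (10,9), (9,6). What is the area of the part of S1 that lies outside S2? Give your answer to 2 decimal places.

|S1| = 14, |S1∩S2| = 2.6667.
|S1 ∖ S2| = |S1| − |S1∩S2| = 14 − 2.6667 = 11.33.

11.33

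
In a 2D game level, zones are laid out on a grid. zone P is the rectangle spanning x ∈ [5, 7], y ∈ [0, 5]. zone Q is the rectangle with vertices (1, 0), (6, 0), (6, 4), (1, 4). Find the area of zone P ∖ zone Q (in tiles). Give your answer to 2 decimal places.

6.00

|zone P∩zone Q|: x∈[5,6], y∈[0,4] → 1·4 = 4.
|zone P| = 10.
|zone P ∖ zone Q| = |zone P| − |zone P∩zone Q| = 10 − 4 = 6.00.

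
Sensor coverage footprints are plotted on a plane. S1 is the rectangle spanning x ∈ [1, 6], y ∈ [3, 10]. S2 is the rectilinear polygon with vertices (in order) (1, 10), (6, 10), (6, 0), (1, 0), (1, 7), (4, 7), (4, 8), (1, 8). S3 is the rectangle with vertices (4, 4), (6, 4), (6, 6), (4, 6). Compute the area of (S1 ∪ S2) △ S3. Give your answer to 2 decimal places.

|S1 ∪ S2| = 50.
|(S1 ∪ S2) ∩ S3| = 4.
|(S1 ∪ S2) △ S3| = 50 + 4 − 8 = 46.00.

46.00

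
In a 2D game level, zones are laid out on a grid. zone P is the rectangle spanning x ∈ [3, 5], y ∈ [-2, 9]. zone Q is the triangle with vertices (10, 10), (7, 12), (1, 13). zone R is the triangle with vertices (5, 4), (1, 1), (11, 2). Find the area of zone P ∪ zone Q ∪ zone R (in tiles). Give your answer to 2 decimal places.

By inclusion–exclusion:
Individual areas: |zone P| = 22, |zone Q| = 4.5, |zone R| = 13.
|zone P∩zone Q| = 0.
|zone P∩zone R| = 3.9.
|zone Q∩zone R| = 0.
|zone P∩zone Q∩zone R| = 0.
|zone P ∪ zone Q ∪ zone R| = 39.5 − 3.9 + 0 = 35.60.

35.60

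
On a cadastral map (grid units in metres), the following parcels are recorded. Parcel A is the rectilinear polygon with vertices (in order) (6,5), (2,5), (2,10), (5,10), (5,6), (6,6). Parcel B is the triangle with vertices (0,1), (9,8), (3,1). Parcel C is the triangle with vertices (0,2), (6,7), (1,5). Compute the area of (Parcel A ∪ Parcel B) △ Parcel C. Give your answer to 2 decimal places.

28.35

|Parcel A ∪ Parcel B| = 26.2143.
|(Parcel A ∪ Parcel B) ∩ Parcel C| = 2.1833.
|(Parcel A ∪ Parcel B) △ Parcel C| = 26.2143 + 6.5 − 4.3667 = 28.35.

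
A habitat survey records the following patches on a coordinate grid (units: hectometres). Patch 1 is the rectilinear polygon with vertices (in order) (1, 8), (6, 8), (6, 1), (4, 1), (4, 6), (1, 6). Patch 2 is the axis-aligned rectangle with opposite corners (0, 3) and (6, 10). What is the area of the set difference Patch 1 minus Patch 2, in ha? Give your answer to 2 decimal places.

|Patch 1| = 20, |Patch 1∩Patch 2| = 16.
|Patch 1 ∖ Patch 2| = |Patch 1| − |Patch 1∩Patch 2| = 20 − 16 = 4.00.

4.00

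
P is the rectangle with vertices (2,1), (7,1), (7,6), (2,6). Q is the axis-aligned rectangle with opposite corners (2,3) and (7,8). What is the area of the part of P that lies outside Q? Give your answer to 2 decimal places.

|P∩Q|: x∈[2,7], y∈[3,6] → 5·3 = 15.
|P| = 25.
|P ∖ Q| = |P| − |P∩Q| = 25 − 15 = 10.00.

10.00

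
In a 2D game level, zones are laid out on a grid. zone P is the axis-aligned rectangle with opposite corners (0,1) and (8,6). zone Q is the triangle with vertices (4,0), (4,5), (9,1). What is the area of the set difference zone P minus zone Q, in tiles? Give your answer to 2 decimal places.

30.40

|zone P| = 40, |zone P∩zone Q| = 9.6.
|zone P ∖ zone Q| = |zone P| − |zone P∩zone Q| = 40 − 9.6 = 30.40.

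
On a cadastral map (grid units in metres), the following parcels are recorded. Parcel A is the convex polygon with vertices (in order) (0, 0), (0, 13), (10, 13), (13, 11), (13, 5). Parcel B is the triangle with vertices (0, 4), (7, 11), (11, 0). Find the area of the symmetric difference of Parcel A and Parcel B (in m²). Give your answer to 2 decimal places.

99.21

|Parcel A| = 133.5, |Parcel B| = 52.5, |Parcel A∩Parcel B| = 43.3943.
|Parcel A △ Parcel B| = |Parcel A| + |Parcel B| − 2·|Parcel A∩Parcel B| = 133.5 + 52.5 − 86.7886 = 99.21.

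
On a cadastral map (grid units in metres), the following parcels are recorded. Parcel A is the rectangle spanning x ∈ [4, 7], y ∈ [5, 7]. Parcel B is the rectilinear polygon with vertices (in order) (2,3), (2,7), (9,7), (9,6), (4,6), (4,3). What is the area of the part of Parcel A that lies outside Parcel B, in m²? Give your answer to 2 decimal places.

|Parcel A| = 6, |Parcel A∩Parcel B| = 3.
|Parcel A ∖ Parcel B| = |Parcel A| − |Parcel A∩Parcel B| = 6 − 3 = 3.00.

3.00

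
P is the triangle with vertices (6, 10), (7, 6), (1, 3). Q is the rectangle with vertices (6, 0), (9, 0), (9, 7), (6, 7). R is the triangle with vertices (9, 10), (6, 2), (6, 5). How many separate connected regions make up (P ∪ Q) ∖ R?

2

(P ∪ Q) ∖ R splits into 2 disjoint pieces (area 13.575, area 16.3125).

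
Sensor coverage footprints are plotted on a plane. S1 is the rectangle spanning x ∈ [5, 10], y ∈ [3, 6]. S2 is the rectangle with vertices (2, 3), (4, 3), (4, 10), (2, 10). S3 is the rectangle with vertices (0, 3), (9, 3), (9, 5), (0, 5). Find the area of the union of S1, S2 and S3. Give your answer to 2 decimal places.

By inclusion–exclusion:
Individual areas: |S1| = 15, |S2| = 14, |S3| = 18.
|S1∩S2| = 0 (no overlap).
|S1∩S3|: x∈[5,9], y∈[3,5] → 4·2 = 8.
|S2∩S3|: x∈[2,4], y∈[3,5] → 2·2 = 4.
|S1∩S2∩S3| = 0.
|S1 ∪ S2 ∪ S3| = 47 − 12 + 0 = 35.00.

35.00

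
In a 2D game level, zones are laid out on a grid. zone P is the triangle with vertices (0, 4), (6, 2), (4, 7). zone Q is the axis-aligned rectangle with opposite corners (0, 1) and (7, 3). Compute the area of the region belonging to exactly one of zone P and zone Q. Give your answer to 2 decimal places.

|zone P| = 13, |zone Q| = 14, |zone P∩zone Q| = 1.3.
|zone P △ zone Q| = |zone P| + |zone Q| − 2·|zone P∩zone Q| = 13 + 14 − 2.6 = 24.40.

24.40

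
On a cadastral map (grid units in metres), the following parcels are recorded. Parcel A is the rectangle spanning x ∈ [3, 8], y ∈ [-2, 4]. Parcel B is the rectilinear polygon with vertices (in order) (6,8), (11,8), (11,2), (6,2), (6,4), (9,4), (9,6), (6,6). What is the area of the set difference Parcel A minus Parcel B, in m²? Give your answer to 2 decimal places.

|Parcel A| = 30, |Parcel A∩Parcel B| = 4.
|Parcel A ∖ Parcel B| = |Parcel A| − |Parcel A∩Parcel B| = 30 − 4 = 26.00.

26.00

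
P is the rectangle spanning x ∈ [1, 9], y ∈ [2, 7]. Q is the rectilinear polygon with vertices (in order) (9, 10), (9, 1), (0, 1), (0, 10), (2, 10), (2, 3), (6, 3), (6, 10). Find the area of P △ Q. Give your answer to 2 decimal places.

45.00

|P| = 40, |Q| = 53, |P∩Q| = 24.
|P △ Q| = |P| + |Q| − 2·|P∩Q| = 40 + 53 − 48 = 45.00.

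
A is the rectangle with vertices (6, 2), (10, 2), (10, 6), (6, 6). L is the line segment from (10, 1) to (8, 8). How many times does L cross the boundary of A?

The segment meets the boundary at (8.571,6), (9.714,2).

2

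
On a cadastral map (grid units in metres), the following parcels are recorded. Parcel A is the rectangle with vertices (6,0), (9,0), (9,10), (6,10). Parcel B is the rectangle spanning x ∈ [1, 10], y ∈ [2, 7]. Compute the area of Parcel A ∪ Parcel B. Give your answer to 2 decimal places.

By inclusion–exclusion:
Individual areas: |Parcel A| = 30, |Parcel B| = 45.
|Parcel A∩Parcel B|: x∈[6,9], y∈[2,7] → 3·5 = 15.
|Parcel A ∪ Parcel B| = 75 − 15 = 60.00.

60.00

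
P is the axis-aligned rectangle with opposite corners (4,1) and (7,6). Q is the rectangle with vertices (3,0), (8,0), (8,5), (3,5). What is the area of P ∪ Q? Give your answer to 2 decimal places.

28.00

By inclusion–exclusion:
Individual areas: |P| = 15, |Q| = 25.
|P∩Q|: x∈[4,7], y∈[1,5] → 3·4 = 12.
|P ∪ Q| = 40 − 12 = 28.00.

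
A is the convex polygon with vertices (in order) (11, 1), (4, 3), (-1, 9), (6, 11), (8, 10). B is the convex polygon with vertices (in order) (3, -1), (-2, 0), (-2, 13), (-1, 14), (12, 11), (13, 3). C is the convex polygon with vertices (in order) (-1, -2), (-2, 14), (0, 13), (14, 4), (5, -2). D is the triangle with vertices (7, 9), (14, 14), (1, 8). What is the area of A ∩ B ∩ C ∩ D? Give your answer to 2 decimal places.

3.13

The intersection is the polygon with vertices (6.382,8.897), (1,8), (4.945,9.821).
By the shoelace formula its area is 3.13.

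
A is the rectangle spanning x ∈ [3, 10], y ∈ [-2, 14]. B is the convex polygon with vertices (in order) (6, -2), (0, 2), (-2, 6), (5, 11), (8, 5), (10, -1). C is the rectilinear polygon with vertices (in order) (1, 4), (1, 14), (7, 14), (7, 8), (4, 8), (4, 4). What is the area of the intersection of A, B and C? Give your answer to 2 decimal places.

The intersection is the polygon with vertices (5,11), (6.5,8), (4,8), (4,4), (3,4), (3,9.571).
By the shoelace formula its area is 10.82.

10.82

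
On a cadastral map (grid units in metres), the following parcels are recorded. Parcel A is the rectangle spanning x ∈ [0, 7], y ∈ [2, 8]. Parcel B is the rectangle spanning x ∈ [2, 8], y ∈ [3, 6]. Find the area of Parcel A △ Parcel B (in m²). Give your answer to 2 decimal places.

30.00

|Parcel A∩Parcel B|: x∈[2,7], y∈[3,6] → 5·3 = 15.
|Parcel A △ Parcel B| = |Parcel A| + |Parcel B| − 2·|Parcel A∩Parcel B| = 42 + 18 − 30 = 30.00.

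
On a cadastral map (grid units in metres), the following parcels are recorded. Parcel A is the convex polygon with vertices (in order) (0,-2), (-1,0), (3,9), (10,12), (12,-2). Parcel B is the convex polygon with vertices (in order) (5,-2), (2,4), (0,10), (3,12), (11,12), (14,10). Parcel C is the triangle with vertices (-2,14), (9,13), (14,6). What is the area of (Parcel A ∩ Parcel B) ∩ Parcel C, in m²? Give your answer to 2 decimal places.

9.79

The region (Parcel A ∩ Parcel B) ∩ Parcel C is the polygon with vertices (9.781,11.906), (10.071,11.5), (10.615,7.692), (5.692,10.154).
By the shoelace formula its area is 9.79.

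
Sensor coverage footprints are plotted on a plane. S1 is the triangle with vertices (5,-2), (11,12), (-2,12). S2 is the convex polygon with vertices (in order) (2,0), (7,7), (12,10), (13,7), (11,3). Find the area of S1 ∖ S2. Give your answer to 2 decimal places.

|S1| = 91, |S1∩S2| = 17.4244.
|S1 ∖ S2| = |S1| − |S1∩S2| = 91 − 17.4244 = 73.58.

73.58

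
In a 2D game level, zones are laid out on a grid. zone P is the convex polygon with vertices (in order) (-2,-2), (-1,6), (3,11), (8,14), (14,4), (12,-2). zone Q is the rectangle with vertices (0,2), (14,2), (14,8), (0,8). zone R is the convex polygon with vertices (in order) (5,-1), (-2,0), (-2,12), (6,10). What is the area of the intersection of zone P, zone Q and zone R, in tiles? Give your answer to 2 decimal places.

33.05

The intersection is the polygon with vertices (5.818,8), (5.273,2), (0,2), (0,7.25), (0.6,8).
By the shoelace formula its area is 33.05.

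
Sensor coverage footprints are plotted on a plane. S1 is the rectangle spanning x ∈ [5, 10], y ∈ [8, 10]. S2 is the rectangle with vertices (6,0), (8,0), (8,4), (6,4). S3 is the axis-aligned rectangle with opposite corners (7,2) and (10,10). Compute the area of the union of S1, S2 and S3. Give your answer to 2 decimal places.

34.00

By inclusion–exclusion:
Individual areas: |S1| = 10, |S2| = 8, |S3| = 24.
|S1∩S2| = 0 (no overlap).
|S1∩S3|: x∈[7,10], y∈[8,10] → 3·2 = 6.
|S2∩S3|: x∈[7,8], y∈[2,4] → 1·2 = 2.
|S1∩S2∩S3| = 0.
|S1 ∪ S2 ∪ S3| = 42 − 8 + 0 = 34.00.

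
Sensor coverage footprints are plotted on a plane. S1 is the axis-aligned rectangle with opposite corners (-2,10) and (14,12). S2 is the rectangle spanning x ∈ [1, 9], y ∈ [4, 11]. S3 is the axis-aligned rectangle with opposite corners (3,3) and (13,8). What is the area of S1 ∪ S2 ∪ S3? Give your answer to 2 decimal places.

By inclusion–exclusion:
Individual areas: |S1| = 32, |S2| = 56, |S3| = 50.
|S1∩S2|: x∈[1,9], y∈[10,11] → 8·1 = 8.
|S1∩S3| = 0 (no overlap).
|S2∩S3|: x∈[3,9], y∈[4,8] → 6·4 = 24.
|S1∩S2∩S3| = 0.
|S1 ∪ S2 ∪ S3| = 138 − 32 + 0 = 106.00.

106.00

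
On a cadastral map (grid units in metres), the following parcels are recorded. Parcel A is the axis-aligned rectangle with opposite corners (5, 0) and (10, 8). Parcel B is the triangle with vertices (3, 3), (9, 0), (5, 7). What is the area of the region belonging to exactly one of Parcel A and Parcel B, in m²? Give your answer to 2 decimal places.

35.00

|Parcel A| = 40, |Parcel B| = 15, |Parcel A∩Parcel B| = 10.
|Parcel A △ Parcel B| = |Parcel A| + |Parcel B| − 2·|Parcel A∩Parcel B| = 40 + 15 − 20 = 35.00.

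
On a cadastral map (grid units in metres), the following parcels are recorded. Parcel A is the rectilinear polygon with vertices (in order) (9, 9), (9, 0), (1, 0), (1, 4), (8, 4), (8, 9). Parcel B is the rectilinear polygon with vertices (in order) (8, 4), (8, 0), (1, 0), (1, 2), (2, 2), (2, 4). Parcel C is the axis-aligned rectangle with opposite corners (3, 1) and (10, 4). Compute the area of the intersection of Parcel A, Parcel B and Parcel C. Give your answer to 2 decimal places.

15.00

The intersection is the polygon with vertices (8,4), (8,1), (3,1), (3,4).
By the shoelace formula its area is 15.00.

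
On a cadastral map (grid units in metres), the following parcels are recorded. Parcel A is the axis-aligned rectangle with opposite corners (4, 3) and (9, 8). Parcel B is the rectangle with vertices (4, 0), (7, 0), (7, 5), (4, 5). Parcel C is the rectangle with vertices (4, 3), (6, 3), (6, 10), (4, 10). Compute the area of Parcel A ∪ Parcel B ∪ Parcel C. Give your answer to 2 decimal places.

38.00

By inclusion–exclusion:
Individual areas: |Parcel A| = 25, |Parcel B| = 15, |Parcel C| = 14.
|Parcel A∩Parcel B|: x∈[4,7], y∈[3,5] → 3·2 = 6.
|Parcel A∩Parcel C|: x∈[4,6], y∈[3,8] → 2·5 = 10.
|Parcel B∩Parcel C|: x∈[4,6], y∈[3,5] → 2·2 = 4.
|Parcel A∩Parcel B∩Parcel C| = 4.
|Parcel A ∪ Parcel B ∪ Parcel C| = 54 − 20 + 4 = 38.00.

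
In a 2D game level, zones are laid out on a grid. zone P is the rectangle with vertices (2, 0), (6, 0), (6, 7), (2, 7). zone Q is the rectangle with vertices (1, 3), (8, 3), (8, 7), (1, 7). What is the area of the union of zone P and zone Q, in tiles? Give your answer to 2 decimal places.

40.00

By inclusion–exclusion:
Individual areas: |zone P| = 28, |zone Q| = 28.
|zone P∩zone Q|: x∈[2,6], y∈[3,7] → 4·4 = 16.
|zone P ∪ zone Q| = 56 − 16 = 40.00.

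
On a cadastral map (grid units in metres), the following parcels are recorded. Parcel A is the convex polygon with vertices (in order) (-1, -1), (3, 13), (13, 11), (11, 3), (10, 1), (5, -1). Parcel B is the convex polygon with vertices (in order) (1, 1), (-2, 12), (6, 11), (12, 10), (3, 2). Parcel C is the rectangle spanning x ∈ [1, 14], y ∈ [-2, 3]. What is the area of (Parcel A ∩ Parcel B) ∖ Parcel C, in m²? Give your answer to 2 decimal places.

56.38

|Parcel A ∩ Parcel B| = 59.9425.
|(Parcel A ∩ Parcel B) ∩ Parcel C| = 3.5625.
|(Parcel A ∩ Parcel B) ∖ Parcel C| = 59.9425 − 3.5625 = 56.38.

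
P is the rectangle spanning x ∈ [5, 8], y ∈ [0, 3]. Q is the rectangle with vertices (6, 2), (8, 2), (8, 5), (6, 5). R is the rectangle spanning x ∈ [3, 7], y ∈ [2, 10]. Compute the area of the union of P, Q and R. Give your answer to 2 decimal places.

41.00

By inclusion–exclusion:
Individual areas: |P| = 9, |Q| = 6, |R| = 32.
|P∩Q|: x∈[6,8], y∈[2,3] → 2·1 = 2.
|P∩R|: x∈[5,7], y∈[2,3] → 2·1 = 2.
|Q∩R|: x∈[6,7], y∈[2,5] → 1·3 = 3.
|P∩Q∩R| = 1.
|P ∪ Q ∪ R| = 47 − 7 + 1 = 41.00.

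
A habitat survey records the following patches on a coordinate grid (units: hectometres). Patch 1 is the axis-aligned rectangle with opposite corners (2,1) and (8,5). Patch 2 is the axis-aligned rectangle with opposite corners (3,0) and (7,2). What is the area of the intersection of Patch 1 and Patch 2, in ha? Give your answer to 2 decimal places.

4.00

|Patch 1∩Patch 2|: x∈[3,7], y∈[1,2] → 4·1 = 4.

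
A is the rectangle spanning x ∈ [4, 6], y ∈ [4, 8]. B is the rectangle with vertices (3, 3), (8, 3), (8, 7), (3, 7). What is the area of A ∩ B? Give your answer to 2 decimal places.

6.00

|A∩B|: x∈[4,6], y∈[4,7] → 2·3 = 6.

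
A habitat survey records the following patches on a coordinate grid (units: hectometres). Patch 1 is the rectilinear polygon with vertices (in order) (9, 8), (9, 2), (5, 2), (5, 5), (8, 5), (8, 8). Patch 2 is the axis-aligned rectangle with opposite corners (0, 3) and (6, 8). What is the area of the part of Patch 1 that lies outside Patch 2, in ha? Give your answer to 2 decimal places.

13.00

|Patch 1| = 15, |Patch 1∩Patch 2| = 2.
|Patch 1 ∖ Patch 2| = |Patch 1| − |Patch 1∩Patch 2| = 15 − 2 = 13.00.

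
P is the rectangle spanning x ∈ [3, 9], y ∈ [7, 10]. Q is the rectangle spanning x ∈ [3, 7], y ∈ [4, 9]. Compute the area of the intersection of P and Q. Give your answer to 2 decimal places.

8.00

|P∩Q|: x∈[3,7], y∈[7,9] → 4·2 = 8.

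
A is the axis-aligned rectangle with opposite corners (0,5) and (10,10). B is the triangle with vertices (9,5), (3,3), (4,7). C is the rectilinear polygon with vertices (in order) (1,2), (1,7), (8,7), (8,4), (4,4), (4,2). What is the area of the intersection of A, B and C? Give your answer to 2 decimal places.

5.30

The intersection is the polygon with vertices (4,7), (8,5.4), (8,5), (3.5,5).
By the shoelace formula its area is 5.30.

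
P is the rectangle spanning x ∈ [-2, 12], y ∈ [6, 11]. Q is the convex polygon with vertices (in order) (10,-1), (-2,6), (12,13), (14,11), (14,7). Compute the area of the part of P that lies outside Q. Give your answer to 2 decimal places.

|P| = 70, |P∩Q| = 45.
|P ∖ Q| = |P| − |P∩Q| = 70 − 45 = 25.00.

25.00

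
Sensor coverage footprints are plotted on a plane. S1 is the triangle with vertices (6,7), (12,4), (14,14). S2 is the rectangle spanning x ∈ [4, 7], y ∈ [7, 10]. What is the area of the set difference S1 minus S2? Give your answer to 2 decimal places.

|S1| = 33, |S1∩S2| = 0.4375.
|S1 ∖ S2| = |S1| − |S1∩S2| = 33 − 0.4375 = 32.56.

32.56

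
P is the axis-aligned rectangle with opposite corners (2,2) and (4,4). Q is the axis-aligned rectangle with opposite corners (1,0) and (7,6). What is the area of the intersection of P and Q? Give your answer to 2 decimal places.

4.00

|P∩Q|: x∈[2,4], y∈[2,4] → 2·2 = 4.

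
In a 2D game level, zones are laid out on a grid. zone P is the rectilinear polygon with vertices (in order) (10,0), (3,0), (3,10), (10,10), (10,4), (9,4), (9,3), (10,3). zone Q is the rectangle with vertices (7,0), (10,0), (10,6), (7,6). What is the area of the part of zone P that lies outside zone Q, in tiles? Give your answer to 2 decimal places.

52.00

|zone P| = 69, |zone P∩zone Q| = 17.
|zone P ∖ zone Q| = |zone P| − |zone P∩zone Q| = 69 − 17 = 52.00.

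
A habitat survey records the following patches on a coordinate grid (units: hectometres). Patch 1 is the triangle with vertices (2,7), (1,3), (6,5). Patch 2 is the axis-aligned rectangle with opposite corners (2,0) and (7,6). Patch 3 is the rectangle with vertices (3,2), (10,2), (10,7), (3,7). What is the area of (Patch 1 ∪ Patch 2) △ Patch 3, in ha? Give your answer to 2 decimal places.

35.30

|Patch 1 ∪ Patch 2| = 32.8.
|(Patch 1 ∪ Patch 2) ∩ Patch 3| = 16.25.
|(Patch 1 ∪ Patch 2) △ Patch 3| = 32.8 + 35 − 32.5 = 35.30.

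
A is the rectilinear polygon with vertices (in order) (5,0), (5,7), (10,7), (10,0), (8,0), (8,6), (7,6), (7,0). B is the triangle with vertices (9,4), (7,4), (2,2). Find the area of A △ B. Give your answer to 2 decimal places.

|A| = 29, |B| = 2, |A∩B| = 1.0571.
|A △ B| = |A| + |B| − 2·|A∩B| = 29 + 2 − 2.1143 = 28.89.

28.89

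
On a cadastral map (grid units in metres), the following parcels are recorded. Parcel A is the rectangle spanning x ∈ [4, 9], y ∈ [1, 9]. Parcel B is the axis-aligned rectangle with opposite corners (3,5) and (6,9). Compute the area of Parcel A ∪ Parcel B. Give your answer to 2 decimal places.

44.00

By inclusion–exclusion:
Individual areas: |Parcel A| = 40, |Parcel B| = 12.
|Parcel A∩Parcel B|: x∈[4,6], y∈[5,9] → 2·4 = 8.
|Parcel A ∪ Parcel B| = 52 − 8 = 44.00.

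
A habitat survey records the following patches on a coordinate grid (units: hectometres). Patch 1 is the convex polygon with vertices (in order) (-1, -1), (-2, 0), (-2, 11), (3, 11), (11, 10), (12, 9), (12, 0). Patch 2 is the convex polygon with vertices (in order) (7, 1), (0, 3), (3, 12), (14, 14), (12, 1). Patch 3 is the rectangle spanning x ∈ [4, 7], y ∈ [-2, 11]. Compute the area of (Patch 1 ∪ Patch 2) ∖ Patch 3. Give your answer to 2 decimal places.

|Patch 1 ∪ Patch 2| = 190.1667.
|(Patch 1 ∪ Patch 2) ∩ Patch 3| = 34.5.
|(Patch 1 ∪ Patch 2) ∖ Patch 3| = 190.1667 − 34.5 = 155.67.

155.67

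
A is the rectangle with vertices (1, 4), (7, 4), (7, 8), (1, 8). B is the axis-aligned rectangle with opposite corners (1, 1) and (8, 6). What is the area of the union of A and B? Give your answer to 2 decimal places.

By inclusion–exclusion:
Individual areas: |A| = 24, |B| = 35.
|A∩B|: x∈[1,7], y∈[4,6] → 6·2 = 12.
|A ∪ B| = 59 − 12 = 47.00.

47.00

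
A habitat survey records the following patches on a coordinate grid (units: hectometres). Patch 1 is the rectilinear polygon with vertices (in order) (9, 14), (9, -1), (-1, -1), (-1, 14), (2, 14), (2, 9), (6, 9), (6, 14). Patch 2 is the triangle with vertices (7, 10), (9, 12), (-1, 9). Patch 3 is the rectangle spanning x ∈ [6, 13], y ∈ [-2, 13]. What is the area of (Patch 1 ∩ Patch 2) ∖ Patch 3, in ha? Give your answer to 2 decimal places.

0.79

|Patch 1 ∩ Patch 2| = 3.5.
|(Patch 1 ∩ Patch 2) ∩ Patch 3| = 2.7125.
|(Patch 1 ∩ Patch 2) ∖ Patch 3| = 3.5 − 2.7125 = 0.79.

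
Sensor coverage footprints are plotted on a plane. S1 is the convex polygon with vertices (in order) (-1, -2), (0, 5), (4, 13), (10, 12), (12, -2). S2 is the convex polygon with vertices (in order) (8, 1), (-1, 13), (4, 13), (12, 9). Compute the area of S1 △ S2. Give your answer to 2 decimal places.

103.67

|S1| = 148.5, |S2| = 70, |S1∩S2| = 57.4145.
|S1 △ S2| = |S1| + |S2| − 2·|S1∩S2| = 148.5 + 70 − 114.8291 = 103.67.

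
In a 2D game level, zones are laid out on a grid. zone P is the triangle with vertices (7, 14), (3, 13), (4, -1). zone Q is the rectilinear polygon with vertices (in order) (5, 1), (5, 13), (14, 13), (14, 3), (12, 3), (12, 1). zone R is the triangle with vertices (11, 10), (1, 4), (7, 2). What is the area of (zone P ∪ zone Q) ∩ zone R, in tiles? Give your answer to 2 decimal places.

The region (zone P ∪ zone Q) ∩ zone R is the polygon with vertices (3.534,5.521), (11,10), (7,2), (5,2.667), (5,4), (4.75,2.75), (3.707,3.098).
By the shoelace formula its area is 24.63.

24.63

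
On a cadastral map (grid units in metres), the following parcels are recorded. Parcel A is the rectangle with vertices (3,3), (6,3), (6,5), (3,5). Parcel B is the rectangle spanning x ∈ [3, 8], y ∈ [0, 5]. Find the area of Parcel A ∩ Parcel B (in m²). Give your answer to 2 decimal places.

|Parcel A∩Parcel B|: x∈[3,6], y∈[3,5] → 3·2 = 6.

6.00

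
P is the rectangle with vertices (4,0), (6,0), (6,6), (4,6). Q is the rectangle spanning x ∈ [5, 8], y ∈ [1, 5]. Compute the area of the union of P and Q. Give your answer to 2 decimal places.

By inclusion–exclusion:
Individual areas: |P| = 12, |Q| = 12.
|P∩Q|: x∈[5,6], y∈[1,5] → 1·4 = 4.
|P ∪ Q| = 24 − 4 = 20.00.

20.00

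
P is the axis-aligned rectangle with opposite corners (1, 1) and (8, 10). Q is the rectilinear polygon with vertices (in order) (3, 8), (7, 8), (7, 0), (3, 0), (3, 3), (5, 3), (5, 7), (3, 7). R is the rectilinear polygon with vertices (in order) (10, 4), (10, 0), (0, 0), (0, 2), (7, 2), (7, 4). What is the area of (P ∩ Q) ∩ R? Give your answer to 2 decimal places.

4.00

|P ∩ Q| = 20.
|(P ∩ Q) ∩ R| = 4.00.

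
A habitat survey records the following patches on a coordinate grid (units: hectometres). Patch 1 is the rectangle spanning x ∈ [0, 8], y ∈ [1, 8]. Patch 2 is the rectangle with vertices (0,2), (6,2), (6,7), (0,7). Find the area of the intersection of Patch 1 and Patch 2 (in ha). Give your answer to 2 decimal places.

30.00

|Patch 1∩Patch 2|: x∈[0,6], y∈[2,7] → 6·5 = 30.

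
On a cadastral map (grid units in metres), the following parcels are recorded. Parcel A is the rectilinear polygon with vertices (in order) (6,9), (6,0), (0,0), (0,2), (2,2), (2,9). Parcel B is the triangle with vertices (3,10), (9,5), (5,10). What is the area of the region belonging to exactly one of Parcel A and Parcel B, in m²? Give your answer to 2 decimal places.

42.35

|Parcel A| = 40, |Parcel B| = 5, |Parcel A∩Parcel B| = 1.325.
|Parcel A △ Parcel B| = |Parcel A| + |Parcel B| − 2·|Parcel A∩Parcel B| = 40 + 5 − 2.65 = 42.35.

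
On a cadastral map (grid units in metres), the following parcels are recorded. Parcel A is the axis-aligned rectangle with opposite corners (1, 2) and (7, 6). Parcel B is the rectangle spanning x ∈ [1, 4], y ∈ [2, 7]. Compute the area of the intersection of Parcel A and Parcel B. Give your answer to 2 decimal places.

|Parcel A∩Parcel B|: x∈[1,4], y∈[2,6] → 3·4 = 12.

12.00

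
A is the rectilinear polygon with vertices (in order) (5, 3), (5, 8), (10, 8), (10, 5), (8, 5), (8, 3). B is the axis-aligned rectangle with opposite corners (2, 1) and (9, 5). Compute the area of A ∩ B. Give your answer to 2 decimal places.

6.00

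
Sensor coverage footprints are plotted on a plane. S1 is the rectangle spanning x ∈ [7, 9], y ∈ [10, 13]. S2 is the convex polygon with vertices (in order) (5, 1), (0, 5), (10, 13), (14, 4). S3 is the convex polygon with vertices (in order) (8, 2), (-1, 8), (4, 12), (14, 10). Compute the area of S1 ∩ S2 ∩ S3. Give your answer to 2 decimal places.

The intersection is the polygon with vertices (7,10), (7,10.6), (7.8,11.24), (9,11), (9,10).
By the shoelace formula its area is 2.08.

2.08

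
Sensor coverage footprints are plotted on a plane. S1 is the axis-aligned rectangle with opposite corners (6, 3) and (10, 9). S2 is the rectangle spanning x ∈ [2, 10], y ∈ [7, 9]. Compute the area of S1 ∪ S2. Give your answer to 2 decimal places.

By inclusion–exclusion:
Individual areas: |S1| = 24, |S2| = 16.
|S1∩S2|: x∈[6,10], y∈[7,9] → 4·2 = 8.
|S1 ∪ S2| = 40 − 8 = 32.00.

32.00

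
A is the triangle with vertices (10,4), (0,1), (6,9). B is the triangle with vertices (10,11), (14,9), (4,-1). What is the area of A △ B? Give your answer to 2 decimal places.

48.24

|A| = 31, |B| = 30, |A∩B| = 6.3812.
|A △ B| = |A| + |B| − 2·|A∩B| = 31 + 30 − 12.7625 = 48.24.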